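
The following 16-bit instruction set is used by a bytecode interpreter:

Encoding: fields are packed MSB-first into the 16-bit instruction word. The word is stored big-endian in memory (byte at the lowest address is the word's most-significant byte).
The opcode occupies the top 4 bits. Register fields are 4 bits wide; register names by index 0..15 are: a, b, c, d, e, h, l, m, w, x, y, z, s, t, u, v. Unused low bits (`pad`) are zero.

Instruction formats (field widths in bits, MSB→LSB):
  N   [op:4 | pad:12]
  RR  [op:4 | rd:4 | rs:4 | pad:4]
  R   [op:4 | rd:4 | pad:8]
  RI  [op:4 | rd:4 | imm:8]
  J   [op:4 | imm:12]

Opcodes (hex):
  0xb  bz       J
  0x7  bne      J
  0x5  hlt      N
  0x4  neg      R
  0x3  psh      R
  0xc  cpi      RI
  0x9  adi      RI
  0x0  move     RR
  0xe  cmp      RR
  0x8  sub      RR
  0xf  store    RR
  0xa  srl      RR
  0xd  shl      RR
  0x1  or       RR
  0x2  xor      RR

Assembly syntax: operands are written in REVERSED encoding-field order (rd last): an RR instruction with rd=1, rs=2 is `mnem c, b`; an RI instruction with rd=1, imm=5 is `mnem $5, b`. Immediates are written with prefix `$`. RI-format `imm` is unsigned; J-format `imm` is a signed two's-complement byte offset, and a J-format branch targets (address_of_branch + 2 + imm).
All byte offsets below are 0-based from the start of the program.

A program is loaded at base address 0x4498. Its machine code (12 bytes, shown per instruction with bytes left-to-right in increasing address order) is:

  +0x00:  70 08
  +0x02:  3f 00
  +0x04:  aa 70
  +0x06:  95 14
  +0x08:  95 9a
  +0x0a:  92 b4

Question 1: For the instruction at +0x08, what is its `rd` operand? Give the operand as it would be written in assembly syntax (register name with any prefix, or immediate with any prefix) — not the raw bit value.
@+08  big-endian(95 9a) = 0x959a
  op=0x959a>>12=0x9 ⇒ adi (RI)
  rd: (w>>8)&0xf=0x5 → h
  imm: (w>>0)&0xff=0x9a → $154

h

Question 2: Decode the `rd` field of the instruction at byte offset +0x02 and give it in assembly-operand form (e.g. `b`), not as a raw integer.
v

+0x02: 3f 00 ⇒ word 0x3f00 (big)
  op=0x3f00>>12=0x3 ⇒ psh (R)
  rd@[11:8]=0xf ⇒ v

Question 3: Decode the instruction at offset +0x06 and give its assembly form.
adi $20, h

off 0x06: read 95 14 as big → 0x9514
  opcode bits[15:12]=0x9: adi/RI
  [11:8] rd=5 = h
  [7:0] imm=20 = $20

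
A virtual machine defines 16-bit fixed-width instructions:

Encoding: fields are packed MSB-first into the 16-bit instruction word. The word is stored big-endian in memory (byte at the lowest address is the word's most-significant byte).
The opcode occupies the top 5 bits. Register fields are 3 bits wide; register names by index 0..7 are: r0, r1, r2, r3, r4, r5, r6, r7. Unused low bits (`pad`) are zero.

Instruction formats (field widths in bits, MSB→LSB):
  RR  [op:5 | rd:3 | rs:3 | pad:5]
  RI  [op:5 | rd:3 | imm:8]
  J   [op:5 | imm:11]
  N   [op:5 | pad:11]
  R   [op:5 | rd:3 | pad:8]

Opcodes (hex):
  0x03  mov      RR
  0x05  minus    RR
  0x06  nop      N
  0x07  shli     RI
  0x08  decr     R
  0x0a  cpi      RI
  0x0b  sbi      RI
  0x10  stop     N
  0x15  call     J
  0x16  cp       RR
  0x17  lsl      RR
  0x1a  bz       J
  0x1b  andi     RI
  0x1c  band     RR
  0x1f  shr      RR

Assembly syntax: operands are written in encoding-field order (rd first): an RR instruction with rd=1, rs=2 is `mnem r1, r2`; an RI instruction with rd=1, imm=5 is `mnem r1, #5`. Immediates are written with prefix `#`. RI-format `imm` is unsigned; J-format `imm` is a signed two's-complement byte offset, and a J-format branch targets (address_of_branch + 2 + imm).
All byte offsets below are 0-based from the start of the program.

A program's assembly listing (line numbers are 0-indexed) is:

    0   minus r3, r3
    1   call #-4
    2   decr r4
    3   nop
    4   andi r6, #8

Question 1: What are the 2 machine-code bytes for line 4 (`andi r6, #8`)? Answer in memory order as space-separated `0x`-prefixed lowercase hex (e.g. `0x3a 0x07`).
4. andi fields op=0x1b:5|rd=6:3|imm=8:8 → word de08h → de 08

0xde 0x08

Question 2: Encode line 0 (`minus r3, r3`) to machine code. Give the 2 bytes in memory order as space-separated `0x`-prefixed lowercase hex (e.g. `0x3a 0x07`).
L0: minus op=0x5:5|rd=3:3|rs=3:3|pad=0:5 ⇒ 0x2b60 ⇒ big 2b 60

0x2b 0x60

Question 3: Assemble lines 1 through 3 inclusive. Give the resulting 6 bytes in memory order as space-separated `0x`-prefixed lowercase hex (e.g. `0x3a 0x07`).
1. call fields op=0x15:5|imm=-4:11 → word affch → af fc
2. decr fields op=0x8:5|rd=4:3|pad=0:8 → word 4400h → 44 00
3. nop fields op=0x6:5|pad=0:11 → word 3000h → 30 00

0xaf 0xfc 0x44 0x00 0x30 0x00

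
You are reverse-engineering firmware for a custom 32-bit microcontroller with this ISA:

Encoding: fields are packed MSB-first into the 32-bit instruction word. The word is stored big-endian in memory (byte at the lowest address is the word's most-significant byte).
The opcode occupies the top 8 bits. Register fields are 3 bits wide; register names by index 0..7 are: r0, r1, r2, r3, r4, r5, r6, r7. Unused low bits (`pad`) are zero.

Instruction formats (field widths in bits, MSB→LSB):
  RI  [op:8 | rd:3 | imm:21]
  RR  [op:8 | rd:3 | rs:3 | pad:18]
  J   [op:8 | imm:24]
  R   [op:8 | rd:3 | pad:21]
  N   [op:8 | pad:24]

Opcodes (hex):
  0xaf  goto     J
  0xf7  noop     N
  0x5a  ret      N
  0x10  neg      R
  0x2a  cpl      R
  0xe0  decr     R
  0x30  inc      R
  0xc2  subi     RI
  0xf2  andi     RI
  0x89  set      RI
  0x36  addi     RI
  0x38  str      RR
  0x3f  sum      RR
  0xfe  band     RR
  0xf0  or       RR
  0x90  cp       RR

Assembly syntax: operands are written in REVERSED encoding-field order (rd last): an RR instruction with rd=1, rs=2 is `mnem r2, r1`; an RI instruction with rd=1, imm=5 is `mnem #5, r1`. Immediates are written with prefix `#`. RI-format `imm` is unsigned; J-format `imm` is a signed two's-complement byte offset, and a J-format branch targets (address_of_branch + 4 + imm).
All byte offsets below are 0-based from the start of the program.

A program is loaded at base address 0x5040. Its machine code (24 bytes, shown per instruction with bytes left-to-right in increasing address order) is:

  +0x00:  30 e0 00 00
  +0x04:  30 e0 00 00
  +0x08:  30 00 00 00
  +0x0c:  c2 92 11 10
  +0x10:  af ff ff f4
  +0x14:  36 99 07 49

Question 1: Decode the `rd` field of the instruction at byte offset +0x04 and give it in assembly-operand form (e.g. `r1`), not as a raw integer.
off 0x04: read 30 e0 00 00 as big → 0x30e00000
  op=0x30e00000>>24=0x30 ⇒ inc (R)
  rd@[23:21]=0x7 ⇒ r7

r7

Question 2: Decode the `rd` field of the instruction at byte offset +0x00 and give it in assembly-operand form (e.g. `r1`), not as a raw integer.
r7

@+00  big-endian(30 e0 00 00) = 0x30e00000
  top 8b → 0x30 → inc [R]
  [23:21] rd=7 = r7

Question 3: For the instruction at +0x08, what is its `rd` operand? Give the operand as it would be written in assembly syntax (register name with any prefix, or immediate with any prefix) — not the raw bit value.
r0

off 0x08: read 30 00 00 00 as big → 0x30000000
  op=0x30000000>>24=0x30 ⇒ inc (R)
  rd: (w>>21)&0x7=0x0 → r0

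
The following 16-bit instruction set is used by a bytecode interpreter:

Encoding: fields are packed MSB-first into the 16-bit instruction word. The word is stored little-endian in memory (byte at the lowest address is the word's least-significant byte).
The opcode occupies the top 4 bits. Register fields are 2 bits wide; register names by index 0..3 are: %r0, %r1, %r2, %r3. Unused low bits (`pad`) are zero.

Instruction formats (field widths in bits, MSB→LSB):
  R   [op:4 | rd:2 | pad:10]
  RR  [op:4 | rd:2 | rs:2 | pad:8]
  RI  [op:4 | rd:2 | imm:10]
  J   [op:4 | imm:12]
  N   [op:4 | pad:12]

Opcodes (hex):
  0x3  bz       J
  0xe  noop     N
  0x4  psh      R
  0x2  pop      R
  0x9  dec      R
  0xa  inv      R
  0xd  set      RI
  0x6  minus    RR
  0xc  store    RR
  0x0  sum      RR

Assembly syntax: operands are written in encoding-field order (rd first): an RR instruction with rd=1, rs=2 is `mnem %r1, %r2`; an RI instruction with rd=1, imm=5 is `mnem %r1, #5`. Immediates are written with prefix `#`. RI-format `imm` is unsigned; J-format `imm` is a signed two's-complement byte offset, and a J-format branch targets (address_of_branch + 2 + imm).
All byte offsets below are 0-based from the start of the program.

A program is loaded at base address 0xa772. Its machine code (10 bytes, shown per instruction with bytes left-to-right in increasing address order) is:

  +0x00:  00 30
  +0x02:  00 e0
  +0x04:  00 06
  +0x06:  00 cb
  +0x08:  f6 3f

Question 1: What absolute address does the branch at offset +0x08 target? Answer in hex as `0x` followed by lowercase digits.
0xa772

+0x08: f6 3f ⇒ word 0x3ff6 (little)
  op=0x3ff6>>12=0x3 ⇒ bz (J)
  imm@[11:0]=0xff6 (s12→-10) ⇒ #-10
  target = base 0xa772 + off 0x08 + 2 + imm -10 = 0xa772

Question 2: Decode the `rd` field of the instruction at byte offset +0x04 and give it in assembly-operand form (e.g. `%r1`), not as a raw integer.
%r1

off 0x04: read 00 06 as little → 0x0600
  op=0x0600>>12=0x0 ⇒ sum (RR)
  [11:10] rd=1 = %r1
  [9:8] rs=2 = %r2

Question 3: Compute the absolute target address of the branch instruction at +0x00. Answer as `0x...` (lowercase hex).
@+00  little-endian(00 30) = 0x3000
  op=0x3000>>12=0x3 ⇒ bz (J)
  imm: (w>>0)&0xfff=0x0 → #0
  target = base 0xa772 + off 0x00 + 2 + imm 0 = 0xa774

0xa774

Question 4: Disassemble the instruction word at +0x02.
@+02  little-endian(00 e0) = 0xe000
  op=0xe000>>12=0xe ⇒ noop (N)

noop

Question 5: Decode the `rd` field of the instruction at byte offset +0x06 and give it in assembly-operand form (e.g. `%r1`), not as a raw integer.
+0x06: 00 cb ⇒ word 0xcb00 (little)
  op=0xcb00>>12=0xc ⇒ store (RR)
  rd@[11:10]=0x2 ⇒ %r2
  rs@[9:8]=0x3 ⇒ %r3

%r2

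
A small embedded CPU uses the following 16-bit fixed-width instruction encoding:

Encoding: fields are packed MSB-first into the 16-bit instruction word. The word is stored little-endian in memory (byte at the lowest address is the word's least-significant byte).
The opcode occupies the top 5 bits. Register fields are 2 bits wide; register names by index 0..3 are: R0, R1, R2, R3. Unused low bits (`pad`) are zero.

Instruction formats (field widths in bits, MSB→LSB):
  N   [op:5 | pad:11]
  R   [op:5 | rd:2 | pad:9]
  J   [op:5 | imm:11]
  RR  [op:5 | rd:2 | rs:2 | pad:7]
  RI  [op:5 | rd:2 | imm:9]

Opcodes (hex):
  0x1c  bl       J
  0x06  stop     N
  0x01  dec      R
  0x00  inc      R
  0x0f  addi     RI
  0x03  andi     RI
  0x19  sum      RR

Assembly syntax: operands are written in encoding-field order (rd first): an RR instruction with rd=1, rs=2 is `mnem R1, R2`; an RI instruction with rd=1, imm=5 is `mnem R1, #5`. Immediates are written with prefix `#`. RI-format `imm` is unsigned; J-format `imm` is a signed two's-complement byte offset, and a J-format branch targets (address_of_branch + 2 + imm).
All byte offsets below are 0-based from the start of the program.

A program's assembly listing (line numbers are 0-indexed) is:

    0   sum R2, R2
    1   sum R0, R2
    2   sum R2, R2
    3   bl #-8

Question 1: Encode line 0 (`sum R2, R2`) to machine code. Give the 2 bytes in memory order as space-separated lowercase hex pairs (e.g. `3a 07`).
00 cd

L0: sum op=0x19:5|rd=2:2|rs=2:2|pad=0:7 ⇒ 0xcd00 ⇒ little 00 cd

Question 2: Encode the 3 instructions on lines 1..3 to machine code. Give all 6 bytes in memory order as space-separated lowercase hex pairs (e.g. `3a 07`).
line 1 (sum): pack op=0x19:5|rd=0:2|rs=2:2|pad=0:7 = 0xc900; little→ 00 c9
line 2 (sum): pack op=0x19:5|rd=2:2|rs=2:2|pad=0:7 = 0xcd00; little→ 00 cd
line 3 (bl): pack op=0x1c:5|imm=-8:11 = 0xe7f8; little→ f8 e7

00 c9 00 cd f8 e7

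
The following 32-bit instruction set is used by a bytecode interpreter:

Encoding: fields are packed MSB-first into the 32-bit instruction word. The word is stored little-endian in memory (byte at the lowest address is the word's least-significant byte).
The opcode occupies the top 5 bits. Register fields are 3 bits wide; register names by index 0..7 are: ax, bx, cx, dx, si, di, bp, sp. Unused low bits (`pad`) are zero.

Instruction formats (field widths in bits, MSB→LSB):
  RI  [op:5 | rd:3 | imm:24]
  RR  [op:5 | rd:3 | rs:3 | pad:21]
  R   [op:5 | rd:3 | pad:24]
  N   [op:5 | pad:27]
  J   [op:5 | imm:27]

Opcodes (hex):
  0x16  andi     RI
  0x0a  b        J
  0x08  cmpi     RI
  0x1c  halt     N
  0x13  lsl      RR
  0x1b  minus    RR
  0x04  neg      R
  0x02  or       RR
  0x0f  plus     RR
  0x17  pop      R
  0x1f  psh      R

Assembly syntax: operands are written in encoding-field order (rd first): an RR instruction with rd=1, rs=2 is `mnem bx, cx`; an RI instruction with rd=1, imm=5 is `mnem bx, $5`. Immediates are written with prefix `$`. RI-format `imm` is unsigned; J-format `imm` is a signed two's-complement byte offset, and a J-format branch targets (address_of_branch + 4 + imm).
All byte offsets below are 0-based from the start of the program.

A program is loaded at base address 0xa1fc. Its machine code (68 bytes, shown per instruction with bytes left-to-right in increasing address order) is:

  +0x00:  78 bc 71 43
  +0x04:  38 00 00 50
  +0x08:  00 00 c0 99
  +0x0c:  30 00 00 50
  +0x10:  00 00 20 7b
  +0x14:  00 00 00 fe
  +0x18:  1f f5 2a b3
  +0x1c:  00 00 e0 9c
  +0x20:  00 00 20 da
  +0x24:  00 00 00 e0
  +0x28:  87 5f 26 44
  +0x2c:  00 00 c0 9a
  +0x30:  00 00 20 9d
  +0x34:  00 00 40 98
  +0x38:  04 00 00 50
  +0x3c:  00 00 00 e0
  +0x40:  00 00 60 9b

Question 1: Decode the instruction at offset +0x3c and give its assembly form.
halt

+0x3c: 00 00 00 e0 ⇒ word 0xe0000000 (little)
  op=0xe0000000>>27=0x1c ⇒ halt (N)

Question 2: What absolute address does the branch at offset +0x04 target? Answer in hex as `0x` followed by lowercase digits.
+0x04: 38 00 00 50 ⇒ word 0x50000038 (little)
  opcode bits[31:27]=0xa: b/J
  [26:0] imm=56 = $56
  target = base 0xa1fc + off 0x04 + 4 + imm 56 = 0xa23c

0xa23c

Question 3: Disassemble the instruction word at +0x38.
b $4

[38] 04 00 00 50 → 0x50000004
  op=0x50000004>>27=0xa ⇒ b (J)
  imm@[26:0]=0x4 ⇒ $4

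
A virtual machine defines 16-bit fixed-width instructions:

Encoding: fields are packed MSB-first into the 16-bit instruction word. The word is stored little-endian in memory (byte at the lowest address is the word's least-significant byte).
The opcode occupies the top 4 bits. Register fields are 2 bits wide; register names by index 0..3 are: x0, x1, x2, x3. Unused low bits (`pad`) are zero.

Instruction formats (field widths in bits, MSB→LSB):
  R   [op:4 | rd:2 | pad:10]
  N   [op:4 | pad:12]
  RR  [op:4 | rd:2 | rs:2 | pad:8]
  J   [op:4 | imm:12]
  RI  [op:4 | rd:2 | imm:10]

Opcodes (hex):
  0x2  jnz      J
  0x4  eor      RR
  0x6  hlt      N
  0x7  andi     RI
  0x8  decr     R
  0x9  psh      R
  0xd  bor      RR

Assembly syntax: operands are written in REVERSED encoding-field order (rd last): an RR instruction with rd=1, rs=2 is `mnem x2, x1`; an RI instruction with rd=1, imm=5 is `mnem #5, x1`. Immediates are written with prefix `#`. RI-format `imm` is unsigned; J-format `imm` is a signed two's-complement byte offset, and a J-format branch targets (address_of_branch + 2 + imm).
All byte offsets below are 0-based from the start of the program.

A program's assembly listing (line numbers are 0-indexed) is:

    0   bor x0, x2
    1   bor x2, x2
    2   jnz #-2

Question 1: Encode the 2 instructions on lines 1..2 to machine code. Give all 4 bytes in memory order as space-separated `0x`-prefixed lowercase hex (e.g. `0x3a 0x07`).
line 1 (bor): pack op=0xd:4|rd=2:2|rs=2:2|pad=0:8 = 0xda00; little→ 00 da
line 2 (jnz): pack op=0x2:4|imm=-2:12 = 0x2ffe; little→ fe 2f

0x00 0xda 0xfe 0x2f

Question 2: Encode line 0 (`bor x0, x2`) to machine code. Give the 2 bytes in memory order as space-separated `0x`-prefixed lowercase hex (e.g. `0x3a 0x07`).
0x00 0xd8

0. bor fields op=0xd:4|rd=2:2|rs=0:2|pad=0:8 → word d800h → 00 d8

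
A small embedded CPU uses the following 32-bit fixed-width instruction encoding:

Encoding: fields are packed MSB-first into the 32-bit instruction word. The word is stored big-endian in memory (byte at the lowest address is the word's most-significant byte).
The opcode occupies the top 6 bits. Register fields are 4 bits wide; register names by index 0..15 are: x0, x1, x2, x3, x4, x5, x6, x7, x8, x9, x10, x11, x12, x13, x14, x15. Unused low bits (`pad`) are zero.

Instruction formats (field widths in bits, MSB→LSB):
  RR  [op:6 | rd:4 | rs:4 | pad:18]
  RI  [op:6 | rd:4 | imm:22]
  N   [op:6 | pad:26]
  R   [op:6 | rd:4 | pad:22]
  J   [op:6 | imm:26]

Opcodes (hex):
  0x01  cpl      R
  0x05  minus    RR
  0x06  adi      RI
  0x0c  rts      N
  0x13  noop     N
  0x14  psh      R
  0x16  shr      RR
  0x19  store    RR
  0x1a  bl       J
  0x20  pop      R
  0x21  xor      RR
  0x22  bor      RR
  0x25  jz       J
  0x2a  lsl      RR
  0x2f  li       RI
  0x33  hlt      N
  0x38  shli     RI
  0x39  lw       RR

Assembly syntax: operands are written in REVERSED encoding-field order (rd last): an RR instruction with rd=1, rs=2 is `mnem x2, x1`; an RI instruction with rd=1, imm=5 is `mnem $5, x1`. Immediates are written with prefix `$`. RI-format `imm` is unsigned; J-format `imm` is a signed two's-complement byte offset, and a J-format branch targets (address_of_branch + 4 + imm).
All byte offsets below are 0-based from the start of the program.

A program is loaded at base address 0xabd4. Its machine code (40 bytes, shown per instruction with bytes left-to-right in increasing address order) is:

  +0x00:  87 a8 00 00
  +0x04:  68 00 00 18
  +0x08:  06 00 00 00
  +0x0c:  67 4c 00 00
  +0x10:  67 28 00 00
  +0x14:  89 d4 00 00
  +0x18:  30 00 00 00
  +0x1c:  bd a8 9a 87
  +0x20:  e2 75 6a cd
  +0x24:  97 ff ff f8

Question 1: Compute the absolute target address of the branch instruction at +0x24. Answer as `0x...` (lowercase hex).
off 0x24: read 97 ff ff f8 as big → 0x97fffff8
  opcode bits[31:26]=0x25: jz/J
  [25:0] imm=67108856 (s26→-8) = $-8
  target = base 0xabd4 + off 0x24 + 4 + imm -8 = 0xabf4

0xabf4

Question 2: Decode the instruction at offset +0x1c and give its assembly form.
li $2660999, x6

@+1c  big-endian(bd a8 9a 87) = 0xbda89a87
  opcode bits[31:26]=0x2f: li/RI
  rd: (w>>22)&0xf=0x6 → x6
  imm: (w>>0)&0x3fffff=0x289a87 → $2660999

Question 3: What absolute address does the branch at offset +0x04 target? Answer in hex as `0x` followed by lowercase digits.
0xabf4

@+04  big-endian(68 00 00 18) = 0x68000018
  opcode bits[31:26]=0x1a: bl/J
  imm: (w>>0)&0x3ffffff=0x18 → $24
  target = base 0xabd4 + off 0x04 + 4 + imm 24 = 0xabf4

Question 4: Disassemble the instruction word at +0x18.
[18] 30 00 00 00 → 0x30000000
  opcode bits[31:26]=0xc: rts/N

rts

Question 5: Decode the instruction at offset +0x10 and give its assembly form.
off 0x10: read 67 28 00 00 as big → 0x67280000
  op=0x67280000>>26=0x19 ⇒ store (RR)
  rd@[25:22]=0xc ⇒ x12
  rs@[21:18]=0xa ⇒ x10

store x10, x12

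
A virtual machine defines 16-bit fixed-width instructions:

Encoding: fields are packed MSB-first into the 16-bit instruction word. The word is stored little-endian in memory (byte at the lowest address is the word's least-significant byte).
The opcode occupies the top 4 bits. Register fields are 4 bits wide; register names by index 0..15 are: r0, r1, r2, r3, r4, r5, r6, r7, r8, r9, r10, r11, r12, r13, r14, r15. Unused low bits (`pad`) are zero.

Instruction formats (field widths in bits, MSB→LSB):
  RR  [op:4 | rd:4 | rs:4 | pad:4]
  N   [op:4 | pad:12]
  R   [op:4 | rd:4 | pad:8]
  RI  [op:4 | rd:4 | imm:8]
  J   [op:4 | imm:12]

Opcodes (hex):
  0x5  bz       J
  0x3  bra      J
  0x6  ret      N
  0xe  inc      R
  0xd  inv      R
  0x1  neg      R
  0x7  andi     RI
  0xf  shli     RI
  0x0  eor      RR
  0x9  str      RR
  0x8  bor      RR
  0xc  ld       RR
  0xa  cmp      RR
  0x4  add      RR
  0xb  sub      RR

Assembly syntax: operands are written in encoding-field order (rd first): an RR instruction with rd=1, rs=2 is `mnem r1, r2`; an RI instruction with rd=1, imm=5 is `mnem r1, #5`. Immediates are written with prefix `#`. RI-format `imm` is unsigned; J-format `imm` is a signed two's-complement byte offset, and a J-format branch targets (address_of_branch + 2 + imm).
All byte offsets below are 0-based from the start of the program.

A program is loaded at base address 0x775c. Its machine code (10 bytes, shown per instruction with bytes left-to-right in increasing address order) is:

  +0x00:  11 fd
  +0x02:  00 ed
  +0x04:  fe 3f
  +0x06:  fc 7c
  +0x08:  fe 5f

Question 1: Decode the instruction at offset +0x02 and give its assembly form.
off 0x02: read 00 ed as little → 0xed00
  top 4b → 0xe → inc [R]
  rd@[11:8]=0xd ⇒ r13

inc r13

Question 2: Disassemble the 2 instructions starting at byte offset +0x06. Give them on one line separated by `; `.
andi r12, #252; bz #-2

off 0x06: read fc 7c as little → 0x7cfc
  opcode bits[15:12]=0x7: andi/RI
  rd: (w>>8)&0xf=0xc → r12
  imm: (w>>0)&0xff=0xfc → #252
off 0x08: read fe 5f as little → 0x5ffe
  opcode bits[15:12]=0x5: bz/J
  imm: (w>>0)&0xfff=0xffe (s12→-2) → #-2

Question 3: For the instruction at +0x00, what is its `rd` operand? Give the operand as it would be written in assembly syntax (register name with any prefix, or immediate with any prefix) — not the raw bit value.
r13

[00] 11 fd → 0xfd11
  opcode bits[15:12]=0xf: shli/RI
  [11:8] rd=13 = r13
  [7:0] imm=17 = #17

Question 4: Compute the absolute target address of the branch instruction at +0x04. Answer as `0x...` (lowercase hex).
0x7760

@+04  little-endian(fe 3f) = 0x3ffe
  op=0x3ffe>>12=0x3 ⇒ bra (J)
  imm: (w>>0)&0xfff=0xffe (s12→-2) → #-2
  target = base 0x775c + off 0x04 + 2 + imm -2 = 0x7760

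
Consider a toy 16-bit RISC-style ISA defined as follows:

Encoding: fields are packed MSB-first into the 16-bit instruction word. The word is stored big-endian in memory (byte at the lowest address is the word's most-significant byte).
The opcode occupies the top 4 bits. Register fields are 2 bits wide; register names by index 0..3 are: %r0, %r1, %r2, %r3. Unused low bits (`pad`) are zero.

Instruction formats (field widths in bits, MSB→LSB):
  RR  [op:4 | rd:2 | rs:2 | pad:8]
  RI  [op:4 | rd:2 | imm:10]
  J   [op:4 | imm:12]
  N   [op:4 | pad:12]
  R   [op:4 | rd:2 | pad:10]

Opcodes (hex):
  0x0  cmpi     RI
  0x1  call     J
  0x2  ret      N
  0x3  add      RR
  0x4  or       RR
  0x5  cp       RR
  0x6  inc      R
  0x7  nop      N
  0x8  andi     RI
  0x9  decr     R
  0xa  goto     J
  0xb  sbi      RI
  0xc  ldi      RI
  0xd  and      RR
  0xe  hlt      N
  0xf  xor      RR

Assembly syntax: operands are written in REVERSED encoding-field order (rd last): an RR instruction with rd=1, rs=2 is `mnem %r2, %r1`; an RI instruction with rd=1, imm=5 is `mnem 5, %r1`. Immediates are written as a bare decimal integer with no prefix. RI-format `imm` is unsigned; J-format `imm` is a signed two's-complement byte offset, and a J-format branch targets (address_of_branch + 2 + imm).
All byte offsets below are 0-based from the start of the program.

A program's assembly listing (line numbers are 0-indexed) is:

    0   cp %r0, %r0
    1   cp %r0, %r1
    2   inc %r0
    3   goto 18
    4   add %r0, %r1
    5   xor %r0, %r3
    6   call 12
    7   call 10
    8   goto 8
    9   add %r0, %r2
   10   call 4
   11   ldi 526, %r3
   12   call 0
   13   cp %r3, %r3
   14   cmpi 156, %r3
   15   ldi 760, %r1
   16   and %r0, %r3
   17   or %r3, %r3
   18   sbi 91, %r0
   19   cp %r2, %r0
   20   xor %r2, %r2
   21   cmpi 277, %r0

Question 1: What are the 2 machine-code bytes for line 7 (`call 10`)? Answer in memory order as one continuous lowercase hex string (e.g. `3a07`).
100a

L7: call op=0x1:4|imm=10:12 ⇒ 0x100a ⇒ big 10 0a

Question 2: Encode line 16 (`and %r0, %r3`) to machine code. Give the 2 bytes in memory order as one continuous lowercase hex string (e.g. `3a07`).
16. and fields op=0xd:4|rd=3:2|rs=0:2|pad=0:8 → word dc00h → dc 00

dc00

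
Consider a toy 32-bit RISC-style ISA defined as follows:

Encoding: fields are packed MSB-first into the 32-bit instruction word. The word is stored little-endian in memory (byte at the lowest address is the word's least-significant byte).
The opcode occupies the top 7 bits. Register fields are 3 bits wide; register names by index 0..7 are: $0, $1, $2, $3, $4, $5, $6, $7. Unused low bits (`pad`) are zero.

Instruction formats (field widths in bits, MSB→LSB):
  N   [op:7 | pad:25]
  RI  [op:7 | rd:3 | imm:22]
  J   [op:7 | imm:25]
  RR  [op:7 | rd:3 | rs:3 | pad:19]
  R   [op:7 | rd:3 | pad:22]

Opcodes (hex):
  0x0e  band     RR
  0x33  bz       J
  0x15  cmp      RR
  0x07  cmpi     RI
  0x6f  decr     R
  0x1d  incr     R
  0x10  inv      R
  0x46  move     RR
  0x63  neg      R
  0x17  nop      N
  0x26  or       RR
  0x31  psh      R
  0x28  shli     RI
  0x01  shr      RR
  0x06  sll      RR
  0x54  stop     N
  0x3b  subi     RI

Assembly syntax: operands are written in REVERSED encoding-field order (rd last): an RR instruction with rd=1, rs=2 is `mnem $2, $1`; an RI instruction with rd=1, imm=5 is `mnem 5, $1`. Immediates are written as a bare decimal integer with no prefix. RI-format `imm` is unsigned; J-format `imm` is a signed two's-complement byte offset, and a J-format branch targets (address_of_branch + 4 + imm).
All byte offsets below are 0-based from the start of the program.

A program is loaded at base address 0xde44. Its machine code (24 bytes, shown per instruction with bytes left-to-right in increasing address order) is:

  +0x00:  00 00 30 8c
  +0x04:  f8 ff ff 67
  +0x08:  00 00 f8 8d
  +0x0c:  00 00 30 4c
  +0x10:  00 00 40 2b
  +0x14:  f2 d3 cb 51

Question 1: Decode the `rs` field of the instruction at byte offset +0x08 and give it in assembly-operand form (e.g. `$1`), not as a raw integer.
+0x08: 00 00 f8 8d ⇒ word 0x8df80000 (little)
  top 7b → 0x46 → move [RR]
  rd: (w>>22)&0x7=0x7 → $7
  rs: (w>>19)&0x7=0x7 → $7

$7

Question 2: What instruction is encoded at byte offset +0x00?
move $6, $0

@+00  little-endian(00 00 30 8c) = 0x8c300000
  top 7b → 0x46 → move [RR]
  [24:22] rd=0 = $0
  [21:19] rs=6 = $6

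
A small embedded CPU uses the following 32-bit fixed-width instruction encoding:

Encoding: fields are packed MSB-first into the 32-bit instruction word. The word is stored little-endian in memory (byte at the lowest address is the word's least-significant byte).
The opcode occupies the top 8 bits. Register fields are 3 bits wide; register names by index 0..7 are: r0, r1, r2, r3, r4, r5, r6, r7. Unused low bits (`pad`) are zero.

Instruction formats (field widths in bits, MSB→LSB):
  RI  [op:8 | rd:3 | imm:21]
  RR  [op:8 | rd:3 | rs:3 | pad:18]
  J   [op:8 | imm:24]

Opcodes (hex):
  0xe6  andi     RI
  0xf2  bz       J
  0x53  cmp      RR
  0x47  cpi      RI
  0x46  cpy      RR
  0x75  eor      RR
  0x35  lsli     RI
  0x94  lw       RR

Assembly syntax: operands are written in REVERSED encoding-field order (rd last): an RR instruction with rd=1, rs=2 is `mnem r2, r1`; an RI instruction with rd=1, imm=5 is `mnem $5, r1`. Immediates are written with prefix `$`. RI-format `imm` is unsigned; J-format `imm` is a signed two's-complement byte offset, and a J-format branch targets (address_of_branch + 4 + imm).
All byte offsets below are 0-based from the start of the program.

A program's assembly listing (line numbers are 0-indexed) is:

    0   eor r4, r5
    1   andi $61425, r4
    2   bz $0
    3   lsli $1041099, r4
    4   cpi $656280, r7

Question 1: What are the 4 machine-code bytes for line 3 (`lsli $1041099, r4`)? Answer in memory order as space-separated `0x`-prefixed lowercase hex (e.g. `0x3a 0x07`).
L3: lsli op=0x35:8|rd=4:3|imm=1041099:21 ⇒ 0x358fe2cb ⇒ little cb e2 8f 35

0xcb 0xe2 0x8f 0x35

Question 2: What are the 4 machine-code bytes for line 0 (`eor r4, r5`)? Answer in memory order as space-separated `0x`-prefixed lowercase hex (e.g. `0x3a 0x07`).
line 0 (eor): pack op=0x75:8|rd=5:3|rs=4:3|pad=0:18 = 0x75b00000; little→ 00 00 b0 75

0x00 0x00 0xb0 0x75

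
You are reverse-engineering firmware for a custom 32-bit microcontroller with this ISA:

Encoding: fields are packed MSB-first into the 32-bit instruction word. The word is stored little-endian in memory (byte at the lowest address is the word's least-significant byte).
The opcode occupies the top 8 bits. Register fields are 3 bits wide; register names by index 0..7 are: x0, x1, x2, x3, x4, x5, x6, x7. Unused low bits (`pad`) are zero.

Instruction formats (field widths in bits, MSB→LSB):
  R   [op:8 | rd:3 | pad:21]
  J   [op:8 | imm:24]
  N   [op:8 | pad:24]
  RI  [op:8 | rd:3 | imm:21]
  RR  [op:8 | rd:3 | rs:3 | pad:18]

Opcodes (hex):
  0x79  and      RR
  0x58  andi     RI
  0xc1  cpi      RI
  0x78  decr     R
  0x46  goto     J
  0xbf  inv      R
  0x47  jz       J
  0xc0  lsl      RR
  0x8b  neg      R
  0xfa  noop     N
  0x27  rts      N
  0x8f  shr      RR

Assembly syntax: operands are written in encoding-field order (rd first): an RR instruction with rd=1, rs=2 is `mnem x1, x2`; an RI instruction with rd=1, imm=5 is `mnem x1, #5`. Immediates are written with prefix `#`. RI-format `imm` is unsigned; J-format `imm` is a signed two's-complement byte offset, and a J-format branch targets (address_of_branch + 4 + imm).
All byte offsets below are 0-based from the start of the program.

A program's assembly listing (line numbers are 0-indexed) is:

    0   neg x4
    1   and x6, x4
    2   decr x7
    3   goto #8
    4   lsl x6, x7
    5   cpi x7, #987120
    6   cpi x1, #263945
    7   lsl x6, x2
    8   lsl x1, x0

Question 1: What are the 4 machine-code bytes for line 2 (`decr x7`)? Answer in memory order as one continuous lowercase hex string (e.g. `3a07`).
L2: decr op=0x78:8|rd=7:3|pad=0:21 ⇒ 0x78e00000 ⇒ little 00 00 e0 78

0000e078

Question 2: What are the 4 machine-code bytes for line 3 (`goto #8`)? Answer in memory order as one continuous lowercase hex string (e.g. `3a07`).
L3: goto op=0x46:8|imm=8:24 ⇒ 0x46000008 ⇒ little 08 00 00 46

08000046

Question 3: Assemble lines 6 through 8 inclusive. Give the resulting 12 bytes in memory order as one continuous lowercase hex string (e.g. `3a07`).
6. cpi fields op=0xc1:8|rd=1:3|imm=263945:21 → word c1240709h → 09 07 24 c1
7. lsl fields op=0xc0:8|rd=6:3|rs=2:3|pad=0:18 → word c0c80000h → 00 00 c8 c0
8. lsl fields op=0xc0:8|rd=1:3|rs=0:3|pad=0:18 → word c0200000h → 00 00 20 c0

090724c10000c8c0000020c0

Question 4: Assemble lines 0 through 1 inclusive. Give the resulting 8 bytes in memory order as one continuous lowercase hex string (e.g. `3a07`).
0000808b0000d079

line 0 (neg): pack op=0x8b:8|rd=4:3|pad=0:21 = 0x8b800000; little→ 00 00 80 8b
line 1 (and): pack op=0x79:8|rd=6:3|rs=4:3|pad=0:18 = 0x79d00000; little→ 00 00 d0 79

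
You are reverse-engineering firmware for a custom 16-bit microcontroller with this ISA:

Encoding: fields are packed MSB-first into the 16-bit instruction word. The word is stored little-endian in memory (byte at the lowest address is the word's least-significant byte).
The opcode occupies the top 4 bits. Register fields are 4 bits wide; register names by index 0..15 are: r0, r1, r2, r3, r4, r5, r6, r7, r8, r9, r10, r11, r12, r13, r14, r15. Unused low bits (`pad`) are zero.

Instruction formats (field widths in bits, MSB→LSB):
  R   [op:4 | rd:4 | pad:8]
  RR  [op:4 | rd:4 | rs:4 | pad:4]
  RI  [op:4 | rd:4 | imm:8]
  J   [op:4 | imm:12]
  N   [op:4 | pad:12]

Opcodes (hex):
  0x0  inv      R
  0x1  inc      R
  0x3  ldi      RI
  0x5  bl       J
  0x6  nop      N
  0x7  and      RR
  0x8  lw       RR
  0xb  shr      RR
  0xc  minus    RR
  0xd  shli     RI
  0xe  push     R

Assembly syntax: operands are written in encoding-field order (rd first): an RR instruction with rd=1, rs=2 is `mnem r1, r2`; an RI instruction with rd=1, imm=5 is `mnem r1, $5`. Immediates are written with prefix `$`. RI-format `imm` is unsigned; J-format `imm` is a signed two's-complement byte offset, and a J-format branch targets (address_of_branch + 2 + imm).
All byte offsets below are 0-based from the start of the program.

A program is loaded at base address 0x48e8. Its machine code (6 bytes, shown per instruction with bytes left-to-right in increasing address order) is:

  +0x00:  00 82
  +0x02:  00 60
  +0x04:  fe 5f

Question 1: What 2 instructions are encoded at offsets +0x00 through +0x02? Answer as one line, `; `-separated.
+0x00: 00 82 ⇒ word 0x8200 (little)
  op=0x8200>>12=0x8 ⇒ lw (RR)
  [11:8] rd=2 = r2
  [7:4] rs=0 = r0
+0x02: 00 60 ⇒ word 0x6000 (little)
  op=0x6000>>12=0x6 ⇒ nop (N)

lw r2, r0; nop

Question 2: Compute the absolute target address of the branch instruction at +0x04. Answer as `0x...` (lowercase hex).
0x48ec

+0x04: fe 5f ⇒ word 0x5ffe (little)
  top 4b → 0x5 → bl [J]
  imm: (w>>0)&0xfff=0xffe (s12→-2) → $-2
  target = base 0x48e8 + off 0x04 + 2 + imm -2 = 0x48ec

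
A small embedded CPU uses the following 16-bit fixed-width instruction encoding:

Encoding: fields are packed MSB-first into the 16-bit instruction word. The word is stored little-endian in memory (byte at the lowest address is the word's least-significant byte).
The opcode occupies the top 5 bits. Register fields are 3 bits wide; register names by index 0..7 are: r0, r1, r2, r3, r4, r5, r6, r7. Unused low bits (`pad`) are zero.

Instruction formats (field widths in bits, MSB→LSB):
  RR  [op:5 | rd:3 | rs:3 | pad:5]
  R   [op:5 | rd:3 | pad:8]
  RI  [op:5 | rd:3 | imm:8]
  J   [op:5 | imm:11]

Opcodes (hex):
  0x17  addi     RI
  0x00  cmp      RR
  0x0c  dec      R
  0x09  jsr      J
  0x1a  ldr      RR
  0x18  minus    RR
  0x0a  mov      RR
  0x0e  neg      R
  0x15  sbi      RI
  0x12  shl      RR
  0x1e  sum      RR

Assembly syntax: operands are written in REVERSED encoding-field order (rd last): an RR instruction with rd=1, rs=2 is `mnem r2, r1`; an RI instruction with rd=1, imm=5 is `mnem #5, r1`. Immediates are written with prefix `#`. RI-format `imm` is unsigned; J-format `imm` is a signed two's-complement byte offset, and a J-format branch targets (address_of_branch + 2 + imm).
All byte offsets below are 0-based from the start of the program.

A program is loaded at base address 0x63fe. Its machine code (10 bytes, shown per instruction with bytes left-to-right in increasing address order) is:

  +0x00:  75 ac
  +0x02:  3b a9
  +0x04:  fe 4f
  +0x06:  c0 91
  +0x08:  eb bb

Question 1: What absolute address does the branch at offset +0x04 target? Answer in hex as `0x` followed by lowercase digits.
+0x04: fe 4f ⇒ word 0x4ffe (little)
  op=0x4ffe>>11=0x9 ⇒ jsr (J)
  [10:0] imm=2046 (s11→-2) = #-2
  target = base 0x63fe + off 0x04 + 2 + imm -2 = 0x6402

0x6402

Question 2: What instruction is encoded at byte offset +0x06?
shl r6, r1

[06] c0 91 → 0x91c0
  opcode bits[15:11]=0x12: shl/RR
  rd@[10:8]=0x1 ⇒ r1
  rs@[7:5]=0x6 ⇒ r6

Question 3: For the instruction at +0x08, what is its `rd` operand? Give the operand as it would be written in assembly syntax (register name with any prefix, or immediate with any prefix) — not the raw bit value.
[08] eb bb → 0xbbeb
  op=0xbbeb>>11=0x17 ⇒ addi (RI)
  [10:8] rd=3 = r3
  [7:0] imm=235 = #235

r3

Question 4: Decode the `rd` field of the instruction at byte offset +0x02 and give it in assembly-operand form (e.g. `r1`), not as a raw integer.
+0x02: 3b a9 ⇒ word 0xa93b (little)
  top 5b → 0x15 → sbi [RI]
  rd@[10:8]=0x1 ⇒ r1
  imm@[7:0]=0x3b ⇒ #59

r1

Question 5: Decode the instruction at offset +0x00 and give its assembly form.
sbi #117, r4

[00] 75 ac → 0xac75
  opcode bits[15:11]=0x15: sbi/RI
  [10:8] rd=4 = r4
  [7:0] imm=117 = #117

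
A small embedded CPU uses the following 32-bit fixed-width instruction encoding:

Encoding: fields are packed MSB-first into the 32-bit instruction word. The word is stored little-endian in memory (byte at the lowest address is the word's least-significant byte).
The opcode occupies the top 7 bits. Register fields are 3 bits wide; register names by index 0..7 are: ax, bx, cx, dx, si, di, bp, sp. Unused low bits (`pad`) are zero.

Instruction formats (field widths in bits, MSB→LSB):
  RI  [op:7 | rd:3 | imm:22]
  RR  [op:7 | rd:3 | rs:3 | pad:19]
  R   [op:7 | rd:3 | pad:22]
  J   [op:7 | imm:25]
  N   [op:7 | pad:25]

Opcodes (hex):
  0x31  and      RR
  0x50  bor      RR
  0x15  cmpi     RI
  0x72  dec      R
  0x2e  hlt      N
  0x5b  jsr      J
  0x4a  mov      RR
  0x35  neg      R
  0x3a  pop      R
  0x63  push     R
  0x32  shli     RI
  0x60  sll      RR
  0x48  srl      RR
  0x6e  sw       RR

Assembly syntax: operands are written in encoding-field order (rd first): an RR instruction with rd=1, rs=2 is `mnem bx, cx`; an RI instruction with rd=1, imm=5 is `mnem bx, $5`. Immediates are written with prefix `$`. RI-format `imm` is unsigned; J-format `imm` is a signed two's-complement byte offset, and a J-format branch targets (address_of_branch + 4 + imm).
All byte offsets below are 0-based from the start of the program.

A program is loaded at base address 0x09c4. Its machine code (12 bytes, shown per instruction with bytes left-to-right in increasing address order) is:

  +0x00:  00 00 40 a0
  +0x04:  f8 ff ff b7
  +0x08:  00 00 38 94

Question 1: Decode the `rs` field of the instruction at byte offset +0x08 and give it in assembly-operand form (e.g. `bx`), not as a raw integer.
@+08  little-endian(00 00 38 94) = 0x94380000
  op=0x94380000>>25=0x4a ⇒ mov (RR)
  rd: (w>>22)&0x7=0x0 → ax
  rs: (w>>19)&0x7=0x7 → sp

sp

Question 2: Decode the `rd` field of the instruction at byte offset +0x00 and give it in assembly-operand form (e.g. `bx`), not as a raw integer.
bx

@+00  little-endian(00 00 40 a0) = 0xa0400000
  top 7b → 0x50 → bor [RR]
  rd@[24:22]=0x1 ⇒ bx
  rs@[21:19]=0x0 ⇒ ax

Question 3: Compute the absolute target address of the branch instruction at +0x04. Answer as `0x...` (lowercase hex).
0x09c4

+0x04: f8 ff ff b7 ⇒ word 0xb7fffff8 (little)
  opcode bits[31:25]=0x5b: jsr/J
  [24:0] imm=33554424 (s25→-8) = $-8
  target = base 0x09c4 + off 0x04 + 4 + imm -8 = 0x09c4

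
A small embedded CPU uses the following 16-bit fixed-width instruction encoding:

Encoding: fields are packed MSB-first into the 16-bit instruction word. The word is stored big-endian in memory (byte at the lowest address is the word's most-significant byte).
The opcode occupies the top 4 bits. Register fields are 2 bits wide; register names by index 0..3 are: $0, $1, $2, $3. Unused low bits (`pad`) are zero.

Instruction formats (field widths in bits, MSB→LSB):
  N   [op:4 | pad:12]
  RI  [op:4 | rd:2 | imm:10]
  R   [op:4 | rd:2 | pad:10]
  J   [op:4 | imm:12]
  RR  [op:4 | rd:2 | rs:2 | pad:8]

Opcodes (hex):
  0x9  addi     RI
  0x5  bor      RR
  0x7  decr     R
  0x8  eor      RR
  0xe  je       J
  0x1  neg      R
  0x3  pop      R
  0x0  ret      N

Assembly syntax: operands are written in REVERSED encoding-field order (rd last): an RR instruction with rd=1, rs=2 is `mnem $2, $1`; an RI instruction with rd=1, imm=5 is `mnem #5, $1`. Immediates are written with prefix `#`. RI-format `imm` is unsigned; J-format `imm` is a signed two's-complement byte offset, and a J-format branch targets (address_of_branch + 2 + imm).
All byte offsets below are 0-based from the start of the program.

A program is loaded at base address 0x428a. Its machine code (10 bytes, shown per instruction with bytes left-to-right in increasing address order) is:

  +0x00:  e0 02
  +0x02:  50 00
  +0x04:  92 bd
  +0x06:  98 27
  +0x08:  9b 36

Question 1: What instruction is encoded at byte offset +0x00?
je #2

[00] e0 02 → 0xe002
  op=0xe002>>12=0xe ⇒ je (J)
  [11:0] imm=2 = #2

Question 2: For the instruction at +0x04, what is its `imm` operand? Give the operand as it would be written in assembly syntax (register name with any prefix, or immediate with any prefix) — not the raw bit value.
#701

+0x04: 92 bd ⇒ word 0x92bd (big)
  op=0x92bd>>12=0x9 ⇒ addi (RI)
  [11:10] rd=0 = $0
  [9:0] imm=701 = #701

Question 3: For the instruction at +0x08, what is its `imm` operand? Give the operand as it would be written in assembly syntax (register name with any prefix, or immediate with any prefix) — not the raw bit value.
+0x08: 9b 36 ⇒ word 0x9b36 (big)
  opcode bits[15:12]=0x9: addi/RI
  rd@[11:10]=0x2 ⇒ $2
  imm@[9:0]=0x336 ⇒ #822

#822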